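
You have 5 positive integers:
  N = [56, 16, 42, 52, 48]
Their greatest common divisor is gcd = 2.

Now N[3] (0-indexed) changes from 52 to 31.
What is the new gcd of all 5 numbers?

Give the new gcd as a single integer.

Numbers: [56, 16, 42, 52, 48], gcd = 2
Change: index 3, 52 -> 31
gcd of the OTHER numbers (without index 3): gcd([56, 16, 42, 48]) = 2
New gcd = gcd(g_others, new_val) = gcd(2, 31) = 1

Answer: 1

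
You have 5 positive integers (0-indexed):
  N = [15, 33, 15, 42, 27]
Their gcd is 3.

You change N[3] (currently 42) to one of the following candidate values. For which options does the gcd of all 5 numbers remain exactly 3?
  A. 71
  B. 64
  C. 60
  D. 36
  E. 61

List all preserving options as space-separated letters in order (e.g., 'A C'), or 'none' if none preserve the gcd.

Old gcd = 3; gcd of others (without N[3]) = 3
New gcd for candidate v: gcd(3, v). Preserves old gcd iff gcd(3, v) = 3.
  Option A: v=71, gcd(3,71)=1 -> changes
  Option B: v=64, gcd(3,64)=1 -> changes
  Option C: v=60, gcd(3,60)=3 -> preserves
  Option D: v=36, gcd(3,36)=3 -> preserves
  Option E: v=61, gcd(3,61)=1 -> changes

Answer: C D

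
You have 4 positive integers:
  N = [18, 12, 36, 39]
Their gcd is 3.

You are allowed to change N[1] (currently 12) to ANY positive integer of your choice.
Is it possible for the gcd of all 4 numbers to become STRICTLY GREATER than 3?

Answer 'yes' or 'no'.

Current gcd = 3
gcd of all OTHER numbers (without N[1]=12): gcd([18, 36, 39]) = 3
The new gcd after any change is gcd(3, new_value).
This can be at most 3.
Since 3 = old gcd 3, the gcd can only stay the same or decrease.

Answer: no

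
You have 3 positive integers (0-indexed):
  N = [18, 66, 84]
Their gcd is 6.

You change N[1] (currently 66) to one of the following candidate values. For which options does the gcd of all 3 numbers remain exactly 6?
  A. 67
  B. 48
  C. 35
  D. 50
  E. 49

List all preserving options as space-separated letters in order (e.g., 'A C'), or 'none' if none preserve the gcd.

Old gcd = 6; gcd of others (without N[1]) = 6
New gcd for candidate v: gcd(6, v). Preserves old gcd iff gcd(6, v) = 6.
  Option A: v=67, gcd(6,67)=1 -> changes
  Option B: v=48, gcd(6,48)=6 -> preserves
  Option C: v=35, gcd(6,35)=1 -> changes
  Option D: v=50, gcd(6,50)=2 -> changes
  Option E: v=49, gcd(6,49)=1 -> changes

Answer: B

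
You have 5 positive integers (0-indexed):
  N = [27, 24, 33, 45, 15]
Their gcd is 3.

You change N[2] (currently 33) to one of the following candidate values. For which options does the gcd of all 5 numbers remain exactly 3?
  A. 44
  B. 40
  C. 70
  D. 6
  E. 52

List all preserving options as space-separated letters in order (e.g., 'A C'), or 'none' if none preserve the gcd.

Old gcd = 3; gcd of others (without N[2]) = 3
New gcd for candidate v: gcd(3, v). Preserves old gcd iff gcd(3, v) = 3.
  Option A: v=44, gcd(3,44)=1 -> changes
  Option B: v=40, gcd(3,40)=1 -> changes
  Option C: v=70, gcd(3,70)=1 -> changes
  Option D: v=6, gcd(3,6)=3 -> preserves
  Option E: v=52, gcd(3,52)=1 -> changes

Answer: D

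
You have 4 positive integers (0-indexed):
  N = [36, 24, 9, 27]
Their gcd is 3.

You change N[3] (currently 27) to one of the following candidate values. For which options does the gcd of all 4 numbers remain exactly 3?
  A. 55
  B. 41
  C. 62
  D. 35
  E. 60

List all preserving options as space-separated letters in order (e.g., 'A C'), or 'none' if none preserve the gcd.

Answer: E

Derivation:
Old gcd = 3; gcd of others (without N[3]) = 3
New gcd for candidate v: gcd(3, v). Preserves old gcd iff gcd(3, v) = 3.
  Option A: v=55, gcd(3,55)=1 -> changes
  Option B: v=41, gcd(3,41)=1 -> changes
  Option C: v=62, gcd(3,62)=1 -> changes
  Option D: v=35, gcd(3,35)=1 -> changes
  Option E: v=60, gcd(3,60)=3 -> preserves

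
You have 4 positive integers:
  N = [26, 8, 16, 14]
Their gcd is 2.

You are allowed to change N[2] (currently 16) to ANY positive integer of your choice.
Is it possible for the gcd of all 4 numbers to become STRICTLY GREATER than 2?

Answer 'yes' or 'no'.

Current gcd = 2
gcd of all OTHER numbers (without N[2]=16): gcd([26, 8, 14]) = 2
The new gcd after any change is gcd(2, new_value).
This can be at most 2.
Since 2 = old gcd 2, the gcd can only stay the same or decrease.

Answer: no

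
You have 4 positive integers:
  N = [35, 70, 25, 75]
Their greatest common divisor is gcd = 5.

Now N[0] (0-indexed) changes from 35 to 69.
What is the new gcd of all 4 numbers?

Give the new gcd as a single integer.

Answer: 1

Derivation:
Numbers: [35, 70, 25, 75], gcd = 5
Change: index 0, 35 -> 69
gcd of the OTHER numbers (without index 0): gcd([70, 25, 75]) = 5
New gcd = gcd(g_others, new_val) = gcd(5, 69) = 1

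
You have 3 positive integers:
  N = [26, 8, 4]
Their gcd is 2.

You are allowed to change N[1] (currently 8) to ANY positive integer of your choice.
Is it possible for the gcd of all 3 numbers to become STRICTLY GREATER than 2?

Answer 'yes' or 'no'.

Current gcd = 2
gcd of all OTHER numbers (without N[1]=8): gcd([26, 4]) = 2
The new gcd after any change is gcd(2, new_value).
This can be at most 2.
Since 2 = old gcd 2, the gcd can only stay the same or decrease.

Answer: no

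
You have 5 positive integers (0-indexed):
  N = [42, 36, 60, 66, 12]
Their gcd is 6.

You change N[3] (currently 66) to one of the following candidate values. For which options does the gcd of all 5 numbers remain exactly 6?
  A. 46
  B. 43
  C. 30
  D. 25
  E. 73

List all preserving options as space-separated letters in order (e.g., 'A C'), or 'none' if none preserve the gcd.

Old gcd = 6; gcd of others (without N[3]) = 6
New gcd for candidate v: gcd(6, v). Preserves old gcd iff gcd(6, v) = 6.
  Option A: v=46, gcd(6,46)=2 -> changes
  Option B: v=43, gcd(6,43)=1 -> changes
  Option C: v=30, gcd(6,30)=6 -> preserves
  Option D: v=25, gcd(6,25)=1 -> changes
  Option E: v=73, gcd(6,73)=1 -> changes

Answer: C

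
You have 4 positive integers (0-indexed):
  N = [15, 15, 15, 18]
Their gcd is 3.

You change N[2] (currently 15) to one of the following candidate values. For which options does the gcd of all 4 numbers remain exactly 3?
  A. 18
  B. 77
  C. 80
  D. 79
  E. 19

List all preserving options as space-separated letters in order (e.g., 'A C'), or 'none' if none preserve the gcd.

Old gcd = 3; gcd of others (without N[2]) = 3
New gcd for candidate v: gcd(3, v). Preserves old gcd iff gcd(3, v) = 3.
  Option A: v=18, gcd(3,18)=3 -> preserves
  Option B: v=77, gcd(3,77)=1 -> changes
  Option C: v=80, gcd(3,80)=1 -> changes
  Option D: v=79, gcd(3,79)=1 -> changes
  Option E: v=19, gcd(3,19)=1 -> changes

Answer: A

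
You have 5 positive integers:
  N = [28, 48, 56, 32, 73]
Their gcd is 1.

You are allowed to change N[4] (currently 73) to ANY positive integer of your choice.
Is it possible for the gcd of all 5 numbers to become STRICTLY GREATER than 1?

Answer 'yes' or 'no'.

Current gcd = 1
gcd of all OTHER numbers (without N[4]=73): gcd([28, 48, 56, 32]) = 4
The new gcd after any change is gcd(4, new_value).
This can be at most 4.
Since 4 > old gcd 1, the gcd CAN increase (e.g., set N[4] = 4).

Answer: yes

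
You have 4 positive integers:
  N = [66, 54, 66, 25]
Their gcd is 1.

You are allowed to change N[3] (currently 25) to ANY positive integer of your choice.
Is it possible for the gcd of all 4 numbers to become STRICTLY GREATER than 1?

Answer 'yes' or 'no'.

Current gcd = 1
gcd of all OTHER numbers (without N[3]=25): gcd([66, 54, 66]) = 6
The new gcd after any change is gcd(6, new_value).
This can be at most 6.
Since 6 > old gcd 1, the gcd CAN increase (e.g., set N[3] = 6).

Answer: yes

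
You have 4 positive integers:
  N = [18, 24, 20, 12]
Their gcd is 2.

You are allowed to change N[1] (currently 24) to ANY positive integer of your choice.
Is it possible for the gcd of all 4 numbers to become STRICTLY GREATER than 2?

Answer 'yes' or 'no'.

Answer: no

Derivation:
Current gcd = 2
gcd of all OTHER numbers (without N[1]=24): gcd([18, 20, 12]) = 2
The new gcd after any change is gcd(2, new_value).
This can be at most 2.
Since 2 = old gcd 2, the gcd can only stay the same or decrease.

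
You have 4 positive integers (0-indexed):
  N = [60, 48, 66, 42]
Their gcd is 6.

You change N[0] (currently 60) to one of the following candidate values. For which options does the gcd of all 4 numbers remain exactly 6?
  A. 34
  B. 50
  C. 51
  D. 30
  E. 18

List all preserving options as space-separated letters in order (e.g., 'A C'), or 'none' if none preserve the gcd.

Answer: D E

Derivation:
Old gcd = 6; gcd of others (without N[0]) = 6
New gcd for candidate v: gcd(6, v). Preserves old gcd iff gcd(6, v) = 6.
  Option A: v=34, gcd(6,34)=2 -> changes
  Option B: v=50, gcd(6,50)=2 -> changes
  Option C: v=51, gcd(6,51)=3 -> changes
  Option D: v=30, gcd(6,30)=6 -> preserves
  Option E: v=18, gcd(6,18)=6 -> preserves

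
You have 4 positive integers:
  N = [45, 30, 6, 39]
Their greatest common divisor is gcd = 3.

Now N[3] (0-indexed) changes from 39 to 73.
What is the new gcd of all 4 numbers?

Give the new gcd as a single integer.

Numbers: [45, 30, 6, 39], gcd = 3
Change: index 3, 39 -> 73
gcd of the OTHER numbers (without index 3): gcd([45, 30, 6]) = 3
New gcd = gcd(g_others, new_val) = gcd(3, 73) = 1

Answer: 1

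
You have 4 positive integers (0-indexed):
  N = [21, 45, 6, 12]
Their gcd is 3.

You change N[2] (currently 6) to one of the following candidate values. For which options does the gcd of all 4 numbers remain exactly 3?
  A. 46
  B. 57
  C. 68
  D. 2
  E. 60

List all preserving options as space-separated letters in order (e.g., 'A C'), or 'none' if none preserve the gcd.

Old gcd = 3; gcd of others (without N[2]) = 3
New gcd for candidate v: gcd(3, v). Preserves old gcd iff gcd(3, v) = 3.
  Option A: v=46, gcd(3,46)=1 -> changes
  Option B: v=57, gcd(3,57)=3 -> preserves
  Option C: v=68, gcd(3,68)=1 -> changes
  Option D: v=2, gcd(3,2)=1 -> changes
  Option E: v=60, gcd(3,60)=3 -> preserves

Answer: B E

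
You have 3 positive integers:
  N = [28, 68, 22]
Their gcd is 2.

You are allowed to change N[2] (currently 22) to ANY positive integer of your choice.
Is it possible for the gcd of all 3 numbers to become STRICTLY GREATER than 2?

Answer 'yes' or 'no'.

Answer: yes

Derivation:
Current gcd = 2
gcd of all OTHER numbers (without N[2]=22): gcd([28, 68]) = 4
The new gcd after any change is gcd(4, new_value).
This can be at most 4.
Since 4 > old gcd 2, the gcd CAN increase (e.g., set N[2] = 4).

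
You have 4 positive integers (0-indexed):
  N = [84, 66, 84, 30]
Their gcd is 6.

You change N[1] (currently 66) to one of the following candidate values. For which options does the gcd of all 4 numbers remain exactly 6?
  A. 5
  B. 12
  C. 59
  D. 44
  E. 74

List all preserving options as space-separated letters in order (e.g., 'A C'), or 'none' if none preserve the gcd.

Answer: B

Derivation:
Old gcd = 6; gcd of others (without N[1]) = 6
New gcd for candidate v: gcd(6, v). Preserves old gcd iff gcd(6, v) = 6.
  Option A: v=5, gcd(6,5)=1 -> changes
  Option B: v=12, gcd(6,12)=6 -> preserves
  Option C: v=59, gcd(6,59)=1 -> changes
  Option D: v=44, gcd(6,44)=2 -> changes
  Option E: v=74, gcd(6,74)=2 -> changes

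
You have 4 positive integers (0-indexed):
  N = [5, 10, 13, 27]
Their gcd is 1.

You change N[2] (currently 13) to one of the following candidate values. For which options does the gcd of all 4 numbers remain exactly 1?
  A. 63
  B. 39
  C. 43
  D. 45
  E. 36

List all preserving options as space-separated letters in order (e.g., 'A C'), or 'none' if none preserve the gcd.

Old gcd = 1; gcd of others (without N[2]) = 1
New gcd for candidate v: gcd(1, v). Preserves old gcd iff gcd(1, v) = 1.
  Option A: v=63, gcd(1,63)=1 -> preserves
  Option B: v=39, gcd(1,39)=1 -> preserves
  Option C: v=43, gcd(1,43)=1 -> preserves
  Option D: v=45, gcd(1,45)=1 -> preserves
  Option E: v=36, gcd(1,36)=1 -> preserves

Answer: A B C D E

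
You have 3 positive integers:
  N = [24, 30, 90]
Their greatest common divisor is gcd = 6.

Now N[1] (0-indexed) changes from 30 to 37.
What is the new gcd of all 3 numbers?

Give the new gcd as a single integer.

Numbers: [24, 30, 90], gcd = 6
Change: index 1, 30 -> 37
gcd of the OTHER numbers (without index 1): gcd([24, 90]) = 6
New gcd = gcd(g_others, new_val) = gcd(6, 37) = 1

Answer: 1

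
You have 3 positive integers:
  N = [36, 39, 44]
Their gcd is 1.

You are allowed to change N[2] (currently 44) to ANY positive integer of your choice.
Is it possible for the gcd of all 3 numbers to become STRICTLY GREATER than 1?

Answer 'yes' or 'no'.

Answer: yes

Derivation:
Current gcd = 1
gcd of all OTHER numbers (without N[2]=44): gcd([36, 39]) = 3
The new gcd after any change is gcd(3, new_value).
This can be at most 3.
Since 3 > old gcd 1, the gcd CAN increase (e.g., set N[2] = 3).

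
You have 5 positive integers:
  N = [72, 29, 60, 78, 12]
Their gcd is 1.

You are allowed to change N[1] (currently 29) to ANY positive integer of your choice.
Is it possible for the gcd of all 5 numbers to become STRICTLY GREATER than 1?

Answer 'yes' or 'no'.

Current gcd = 1
gcd of all OTHER numbers (without N[1]=29): gcd([72, 60, 78, 12]) = 6
The new gcd after any change is gcd(6, new_value).
This can be at most 6.
Since 6 > old gcd 1, the gcd CAN increase (e.g., set N[1] = 6).

Answer: yes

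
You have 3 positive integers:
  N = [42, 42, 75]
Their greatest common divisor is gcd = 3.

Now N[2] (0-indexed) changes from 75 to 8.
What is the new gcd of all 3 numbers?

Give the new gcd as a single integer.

Answer: 2

Derivation:
Numbers: [42, 42, 75], gcd = 3
Change: index 2, 75 -> 8
gcd of the OTHER numbers (without index 2): gcd([42, 42]) = 42
New gcd = gcd(g_others, new_val) = gcd(42, 8) = 2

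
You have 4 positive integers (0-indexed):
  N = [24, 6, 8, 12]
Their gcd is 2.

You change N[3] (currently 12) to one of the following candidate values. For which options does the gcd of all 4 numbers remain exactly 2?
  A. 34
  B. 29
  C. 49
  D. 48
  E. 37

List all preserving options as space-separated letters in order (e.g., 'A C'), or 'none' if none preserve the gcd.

Answer: A D

Derivation:
Old gcd = 2; gcd of others (without N[3]) = 2
New gcd for candidate v: gcd(2, v). Preserves old gcd iff gcd(2, v) = 2.
  Option A: v=34, gcd(2,34)=2 -> preserves
  Option B: v=29, gcd(2,29)=1 -> changes
  Option C: v=49, gcd(2,49)=1 -> changes
  Option D: v=48, gcd(2,48)=2 -> preserves
  Option E: v=37, gcd(2,37)=1 -> changes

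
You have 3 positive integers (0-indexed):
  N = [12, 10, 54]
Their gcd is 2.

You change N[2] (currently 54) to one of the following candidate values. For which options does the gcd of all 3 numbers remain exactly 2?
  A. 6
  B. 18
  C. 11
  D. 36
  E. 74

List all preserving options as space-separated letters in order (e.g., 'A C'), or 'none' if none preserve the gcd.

Old gcd = 2; gcd of others (without N[2]) = 2
New gcd for candidate v: gcd(2, v). Preserves old gcd iff gcd(2, v) = 2.
  Option A: v=6, gcd(2,6)=2 -> preserves
  Option B: v=18, gcd(2,18)=2 -> preserves
  Option C: v=11, gcd(2,11)=1 -> changes
  Option D: v=36, gcd(2,36)=2 -> preserves
  Option E: v=74, gcd(2,74)=2 -> preserves

Answer: A B D E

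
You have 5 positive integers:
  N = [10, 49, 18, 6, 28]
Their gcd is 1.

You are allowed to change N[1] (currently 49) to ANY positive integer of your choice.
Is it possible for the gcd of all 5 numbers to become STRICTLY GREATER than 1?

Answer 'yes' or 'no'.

Current gcd = 1
gcd of all OTHER numbers (without N[1]=49): gcd([10, 18, 6, 28]) = 2
The new gcd after any change is gcd(2, new_value).
This can be at most 2.
Since 2 > old gcd 1, the gcd CAN increase (e.g., set N[1] = 2).

Answer: yes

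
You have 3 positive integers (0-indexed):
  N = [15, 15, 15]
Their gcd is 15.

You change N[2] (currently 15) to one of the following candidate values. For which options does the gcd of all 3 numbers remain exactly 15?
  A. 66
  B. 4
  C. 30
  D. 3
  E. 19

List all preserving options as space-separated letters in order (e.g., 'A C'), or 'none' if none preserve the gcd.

Answer: C

Derivation:
Old gcd = 15; gcd of others (without N[2]) = 15
New gcd for candidate v: gcd(15, v). Preserves old gcd iff gcd(15, v) = 15.
  Option A: v=66, gcd(15,66)=3 -> changes
  Option B: v=4, gcd(15,4)=1 -> changes
  Option C: v=30, gcd(15,30)=15 -> preserves
  Option D: v=3, gcd(15,3)=3 -> changes
  Option E: v=19, gcd(15,19)=1 -> changes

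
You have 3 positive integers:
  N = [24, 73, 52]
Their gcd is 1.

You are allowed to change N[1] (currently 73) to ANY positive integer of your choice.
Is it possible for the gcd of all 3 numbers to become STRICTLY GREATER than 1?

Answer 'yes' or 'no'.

Answer: yes

Derivation:
Current gcd = 1
gcd of all OTHER numbers (without N[1]=73): gcd([24, 52]) = 4
The new gcd after any change is gcd(4, new_value).
This can be at most 4.
Since 4 > old gcd 1, the gcd CAN increase (e.g., set N[1] = 4).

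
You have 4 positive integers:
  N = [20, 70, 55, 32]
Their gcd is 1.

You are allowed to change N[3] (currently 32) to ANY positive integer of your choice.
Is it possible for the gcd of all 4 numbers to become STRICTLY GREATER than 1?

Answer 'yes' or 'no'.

Answer: yes

Derivation:
Current gcd = 1
gcd of all OTHER numbers (without N[3]=32): gcd([20, 70, 55]) = 5
The new gcd after any change is gcd(5, new_value).
This can be at most 5.
Since 5 > old gcd 1, the gcd CAN increase (e.g., set N[3] = 5).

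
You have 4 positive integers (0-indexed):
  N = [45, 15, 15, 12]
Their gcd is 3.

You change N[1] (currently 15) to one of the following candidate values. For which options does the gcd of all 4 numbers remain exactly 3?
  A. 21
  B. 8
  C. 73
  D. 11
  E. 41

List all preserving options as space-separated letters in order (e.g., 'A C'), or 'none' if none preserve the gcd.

Old gcd = 3; gcd of others (without N[1]) = 3
New gcd for candidate v: gcd(3, v). Preserves old gcd iff gcd(3, v) = 3.
  Option A: v=21, gcd(3,21)=3 -> preserves
  Option B: v=8, gcd(3,8)=1 -> changes
  Option C: v=73, gcd(3,73)=1 -> changes
  Option D: v=11, gcd(3,11)=1 -> changes
  Option E: v=41, gcd(3,41)=1 -> changes

Answer: A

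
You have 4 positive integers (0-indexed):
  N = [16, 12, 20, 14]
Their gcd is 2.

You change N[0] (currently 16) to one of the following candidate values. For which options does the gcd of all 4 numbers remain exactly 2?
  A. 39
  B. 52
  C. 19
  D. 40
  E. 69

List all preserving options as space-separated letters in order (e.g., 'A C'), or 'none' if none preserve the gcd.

Answer: B D

Derivation:
Old gcd = 2; gcd of others (without N[0]) = 2
New gcd for candidate v: gcd(2, v). Preserves old gcd iff gcd(2, v) = 2.
  Option A: v=39, gcd(2,39)=1 -> changes
  Option B: v=52, gcd(2,52)=2 -> preserves
  Option C: v=19, gcd(2,19)=1 -> changes
  Option D: v=40, gcd(2,40)=2 -> preserves
  Option E: v=69, gcd(2,69)=1 -> changes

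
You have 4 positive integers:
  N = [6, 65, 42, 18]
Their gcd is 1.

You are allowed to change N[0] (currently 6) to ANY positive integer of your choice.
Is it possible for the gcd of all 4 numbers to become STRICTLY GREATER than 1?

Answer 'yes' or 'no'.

Current gcd = 1
gcd of all OTHER numbers (without N[0]=6): gcd([65, 42, 18]) = 1
The new gcd after any change is gcd(1, new_value).
This can be at most 1.
Since 1 = old gcd 1, the gcd can only stay the same or decrease.

Answer: no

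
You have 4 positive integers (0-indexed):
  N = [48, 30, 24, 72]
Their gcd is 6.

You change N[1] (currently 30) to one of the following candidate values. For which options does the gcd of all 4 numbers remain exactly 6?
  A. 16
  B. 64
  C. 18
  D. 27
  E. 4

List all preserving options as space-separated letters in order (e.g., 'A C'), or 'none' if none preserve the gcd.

Old gcd = 6; gcd of others (without N[1]) = 24
New gcd for candidate v: gcd(24, v). Preserves old gcd iff gcd(24, v) = 6.
  Option A: v=16, gcd(24,16)=8 -> changes
  Option B: v=64, gcd(24,64)=8 -> changes
  Option C: v=18, gcd(24,18)=6 -> preserves
  Option D: v=27, gcd(24,27)=3 -> changes
  Option E: v=4, gcd(24,4)=4 -> changes

Answer: C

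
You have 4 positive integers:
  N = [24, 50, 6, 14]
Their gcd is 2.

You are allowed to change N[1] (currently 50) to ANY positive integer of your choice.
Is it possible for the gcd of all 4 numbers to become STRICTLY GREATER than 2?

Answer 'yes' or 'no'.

Current gcd = 2
gcd of all OTHER numbers (without N[1]=50): gcd([24, 6, 14]) = 2
The new gcd after any change is gcd(2, new_value).
This can be at most 2.
Since 2 = old gcd 2, the gcd can only stay the same or decrease.

Answer: no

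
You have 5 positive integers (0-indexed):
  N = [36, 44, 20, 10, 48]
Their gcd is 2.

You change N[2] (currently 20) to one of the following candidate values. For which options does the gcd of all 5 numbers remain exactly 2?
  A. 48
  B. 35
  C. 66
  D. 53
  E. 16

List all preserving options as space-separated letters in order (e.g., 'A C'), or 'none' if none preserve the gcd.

Old gcd = 2; gcd of others (without N[2]) = 2
New gcd for candidate v: gcd(2, v). Preserves old gcd iff gcd(2, v) = 2.
  Option A: v=48, gcd(2,48)=2 -> preserves
  Option B: v=35, gcd(2,35)=1 -> changes
  Option C: v=66, gcd(2,66)=2 -> preserves
  Option D: v=53, gcd(2,53)=1 -> changes
  Option E: v=16, gcd(2,16)=2 -> preserves

Answer: A C E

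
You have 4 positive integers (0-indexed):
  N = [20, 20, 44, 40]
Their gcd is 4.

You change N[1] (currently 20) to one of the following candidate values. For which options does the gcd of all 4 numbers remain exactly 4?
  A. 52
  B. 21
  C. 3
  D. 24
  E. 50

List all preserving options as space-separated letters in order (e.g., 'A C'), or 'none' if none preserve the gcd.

Old gcd = 4; gcd of others (without N[1]) = 4
New gcd for candidate v: gcd(4, v). Preserves old gcd iff gcd(4, v) = 4.
  Option A: v=52, gcd(4,52)=4 -> preserves
  Option B: v=21, gcd(4,21)=1 -> changes
  Option C: v=3, gcd(4,3)=1 -> changes
  Option D: v=24, gcd(4,24)=4 -> preserves
  Option E: v=50, gcd(4,50)=2 -> changes

Answer: A D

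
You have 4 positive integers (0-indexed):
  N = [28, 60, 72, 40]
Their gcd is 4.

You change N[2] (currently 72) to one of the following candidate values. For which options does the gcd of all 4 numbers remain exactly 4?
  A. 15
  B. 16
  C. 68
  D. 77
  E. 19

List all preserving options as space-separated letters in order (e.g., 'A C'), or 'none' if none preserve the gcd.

Old gcd = 4; gcd of others (without N[2]) = 4
New gcd for candidate v: gcd(4, v). Preserves old gcd iff gcd(4, v) = 4.
  Option A: v=15, gcd(4,15)=1 -> changes
  Option B: v=16, gcd(4,16)=4 -> preserves
  Option C: v=68, gcd(4,68)=4 -> preserves
  Option D: v=77, gcd(4,77)=1 -> changes
  Option E: v=19, gcd(4,19)=1 -> changes

Answer: B C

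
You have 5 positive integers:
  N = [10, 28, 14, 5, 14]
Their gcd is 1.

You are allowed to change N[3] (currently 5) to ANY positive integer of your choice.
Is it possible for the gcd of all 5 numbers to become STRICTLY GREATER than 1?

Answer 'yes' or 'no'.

Answer: yes

Derivation:
Current gcd = 1
gcd of all OTHER numbers (without N[3]=5): gcd([10, 28, 14, 14]) = 2
The new gcd after any change is gcd(2, new_value).
This can be at most 2.
Since 2 > old gcd 1, the gcd CAN increase (e.g., set N[3] = 2).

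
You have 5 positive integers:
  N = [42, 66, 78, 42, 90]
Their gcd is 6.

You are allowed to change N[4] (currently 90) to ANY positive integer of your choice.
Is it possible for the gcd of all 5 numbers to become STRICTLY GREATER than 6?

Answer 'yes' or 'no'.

Current gcd = 6
gcd of all OTHER numbers (without N[4]=90): gcd([42, 66, 78, 42]) = 6
The new gcd after any change is gcd(6, new_value).
This can be at most 6.
Since 6 = old gcd 6, the gcd can only stay the same or decrease.

Answer: no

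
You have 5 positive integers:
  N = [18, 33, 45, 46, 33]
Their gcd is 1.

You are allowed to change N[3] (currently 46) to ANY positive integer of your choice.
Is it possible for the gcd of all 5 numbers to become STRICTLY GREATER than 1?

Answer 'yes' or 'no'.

Answer: yes

Derivation:
Current gcd = 1
gcd of all OTHER numbers (without N[3]=46): gcd([18, 33, 45, 33]) = 3
The new gcd after any change is gcd(3, new_value).
This can be at most 3.
Since 3 > old gcd 1, the gcd CAN increase (e.g., set N[3] = 3).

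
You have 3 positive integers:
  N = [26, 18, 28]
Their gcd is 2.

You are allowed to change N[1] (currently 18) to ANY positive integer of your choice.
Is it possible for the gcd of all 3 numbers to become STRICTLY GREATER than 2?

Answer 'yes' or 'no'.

Answer: no

Derivation:
Current gcd = 2
gcd of all OTHER numbers (without N[1]=18): gcd([26, 28]) = 2
The new gcd after any change is gcd(2, new_value).
This can be at most 2.
Since 2 = old gcd 2, the gcd can only stay the same or decrease.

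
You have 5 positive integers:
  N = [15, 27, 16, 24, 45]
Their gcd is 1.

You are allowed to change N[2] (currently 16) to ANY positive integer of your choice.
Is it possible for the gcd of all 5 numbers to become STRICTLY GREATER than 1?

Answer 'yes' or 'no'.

Answer: yes

Derivation:
Current gcd = 1
gcd of all OTHER numbers (without N[2]=16): gcd([15, 27, 24, 45]) = 3
The new gcd after any change is gcd(3, new_value).
This can be at most 3.
Since 3 > old gcd 1, the gcd CAN increase (e.g., set N[2] = 3).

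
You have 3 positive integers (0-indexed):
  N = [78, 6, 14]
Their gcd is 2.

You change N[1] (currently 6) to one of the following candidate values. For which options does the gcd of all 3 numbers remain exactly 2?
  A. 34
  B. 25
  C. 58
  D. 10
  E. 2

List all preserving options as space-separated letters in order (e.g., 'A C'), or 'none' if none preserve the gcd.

Answer: A C D E

Derivation:
Old gcd = 2; gcd of others (without N[1]) = 2
New gcd for candidate v: gcd(2, v). Preserves old gcd iff gcd(2, v) = 2.
  Option A: v=34, gcd(2,34)=2 -> preserves
  Option B: v=25, gcd(2,25)=1 -> changes
  Option C: v=58, gcd(2,58)=2 -> preserves
  Option D: v=10, gcd(2,10)=2 -> preserves
  Option E: v=2, gcd(2,2)=2 -> preserves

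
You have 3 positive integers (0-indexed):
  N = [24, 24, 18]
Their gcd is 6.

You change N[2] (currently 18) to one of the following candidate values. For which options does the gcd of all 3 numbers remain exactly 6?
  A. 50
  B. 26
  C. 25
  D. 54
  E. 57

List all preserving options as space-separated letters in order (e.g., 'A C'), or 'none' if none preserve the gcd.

Old gcd = 6; gcd of others (without N[2]) = 24
New gcd for candidate v: gcd(24, v). Preserves old gcd iff gcd(24, v) = 6.
  Option A: v=50, gcd(24,50)=2 -> changes
  Option B: v=26, gcd(24,26)=2 -> changes
  Option C: v=25, gcd(24,25)=1 -> changes
  Option D: v=54, gcd(24,54)=6 -> preserves
  Option E: v=57, gcd(24,57)=3 -> changes

Answer: D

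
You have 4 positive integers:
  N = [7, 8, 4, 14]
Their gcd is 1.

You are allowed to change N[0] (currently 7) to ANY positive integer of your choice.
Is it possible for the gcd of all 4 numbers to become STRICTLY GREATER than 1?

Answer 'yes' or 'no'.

Answer: yes

Derivation:
Current gcd = 1
gcd of all OTHER numbers (without N[0]=7): gcd([8, 4, 14]) = 2
The new gcd after any change is gcd(2, new_value).
This can be at most 2.
Since 2 > old gcd 1, the gcd CAN increase (e.g., set N[0] = 2).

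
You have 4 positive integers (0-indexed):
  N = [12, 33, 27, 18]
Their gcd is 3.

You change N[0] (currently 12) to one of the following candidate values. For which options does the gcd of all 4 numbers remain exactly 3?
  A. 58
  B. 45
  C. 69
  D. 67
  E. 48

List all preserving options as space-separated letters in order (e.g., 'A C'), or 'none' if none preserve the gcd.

Answer: B C E

Derivation:
Old gcd = 3; gcd of others (without N[0]) = 3
New gcd for candidate v: gcd(3, v). Preserves old gcd iff gcd(3, v) = 3.
  Option A: v=58, gcd(3,58)=1 -> changes
  Option B: v=45, gcd(3,45)=3 -> preserves
  Option C: v=69, gcd(3,69)=3 -> preserves
  Option D: v=67, gcd(3,67)=1 -> changes
  Option E: v=48, gcd(3,48)=3 -> preserves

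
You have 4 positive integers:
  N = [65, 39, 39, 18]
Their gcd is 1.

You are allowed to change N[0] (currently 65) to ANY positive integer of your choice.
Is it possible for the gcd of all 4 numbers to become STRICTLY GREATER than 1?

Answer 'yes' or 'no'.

Current gcd = 1
gcd of all OTHER numbers (without N[0]=65): gcd([39, 39, 18]) = 3
The new gcd after any change is gcd(3, new_value).
This can be at most 3.
Since 3 > old gcd 1, the gcd CAN increase (e.g., set N[0] = 3).

Answer: yes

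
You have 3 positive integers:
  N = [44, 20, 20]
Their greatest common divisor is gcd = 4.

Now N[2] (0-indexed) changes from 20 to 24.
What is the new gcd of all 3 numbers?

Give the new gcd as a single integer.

Numbers: [44, 20, 20], gcd = 4
Change: index 2, 20 -> 24
gcd of the OTHER numbers (without index 2): gcd([44, 20]) = 4
New gcd = gcd(g_others, new_val) = gcd(4, 24) = 4

Answer: 4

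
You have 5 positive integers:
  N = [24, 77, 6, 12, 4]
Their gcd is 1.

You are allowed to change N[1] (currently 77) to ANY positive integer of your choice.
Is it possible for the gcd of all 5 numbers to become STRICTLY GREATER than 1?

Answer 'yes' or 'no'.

Answer: yes

Derivation:
Current gcd = 1
gcd of all OTHER numbers (without N[1]=77): gcd([24, 6, 12, 4]) = 2
The new gcd after any change is gcd(2, new_value).
This can be at most 2.
Since 2 > old gcd 1, the gcd CAN increase (e.g., set N[1] = 2).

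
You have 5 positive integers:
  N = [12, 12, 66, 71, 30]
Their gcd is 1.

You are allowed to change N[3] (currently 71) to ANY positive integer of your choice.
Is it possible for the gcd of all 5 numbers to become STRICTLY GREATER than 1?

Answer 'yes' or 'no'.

Answer: yes

Derivation:
Current gcd = 1
gcd of all OTHER numbers (without N[3]=71): gcd([12, 12, 66, 30]) = 6
The new gcd after any change is gcd(6, new_value).
This can be at most 6.
Since 6 > old gcd 1, the gcd CAN increase (e.g., set N[3] = 6).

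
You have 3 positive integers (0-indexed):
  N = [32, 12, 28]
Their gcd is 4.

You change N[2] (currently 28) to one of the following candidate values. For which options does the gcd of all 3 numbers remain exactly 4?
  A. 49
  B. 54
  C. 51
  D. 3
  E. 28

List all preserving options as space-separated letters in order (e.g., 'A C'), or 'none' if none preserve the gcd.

Old gcd = 4; gcd of others (without N[2]) = 4
New gcd for candidate v: gcd(4, v). Preserves old gcd iff gcd(4, v) = 4.
  Option A: v=49, gcd(4,49)=1 -> changes
  Option B: v=54, gcd(4,54)=2 -> changes
  Option C: v=51, gcd(4,51)=1 -> changes
  Option D: v=3, gcd(4,3)=1 -> changes
  Option E: v=28, gcd(4,28)=4 -> preserves

Answer: E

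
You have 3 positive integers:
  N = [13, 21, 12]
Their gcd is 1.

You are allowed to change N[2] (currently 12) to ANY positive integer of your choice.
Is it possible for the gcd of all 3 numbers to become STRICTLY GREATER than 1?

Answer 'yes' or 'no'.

Answer: no

Derivation:
Current gcd = 1
gcd of all OTHER numbers (without N[2]=12): gcd([13, 21]) = 1
The new gcd after any change is gcd(1, new_value).
This can be at most 1.
Since 1 = old gcd 1, the gcd can only stay the same or decrease.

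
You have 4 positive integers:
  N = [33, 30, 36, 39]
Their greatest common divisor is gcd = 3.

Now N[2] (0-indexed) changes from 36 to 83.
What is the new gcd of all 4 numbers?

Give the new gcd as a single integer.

Numbers: [33, 30, 36, 39], gcd = 3
Change: index 2, 36 -> 83
gcd of the OTHER numbers (without index 2): gcd([33, 30, 39]) = 3
New gcd = gcd(g_others, new_val) = gcd(3, 83) = 1

Answer: 1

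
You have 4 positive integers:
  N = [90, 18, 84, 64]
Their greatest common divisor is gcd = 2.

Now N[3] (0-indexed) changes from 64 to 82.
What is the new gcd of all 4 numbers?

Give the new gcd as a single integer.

Numbers: [90, 18, 84, 64], gcd = 2
Change: index 3, 64 -> 82
gcd of the OTHER numbers (without index 3): gcd([90, 18, 84]) = 6
New gcd = gcd(g_others, new_val) = gcd(6, 82) = 2

Answer: 2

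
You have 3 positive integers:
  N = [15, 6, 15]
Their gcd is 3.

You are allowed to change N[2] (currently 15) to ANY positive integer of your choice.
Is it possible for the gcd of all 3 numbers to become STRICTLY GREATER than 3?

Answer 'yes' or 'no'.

Current gcd = 3
gcd of all OTHER numbers (without N[2]=15): gcd([15, 6]) = 3
The new gcd after any change is gcd(3, new_value).
This can be at most 3.
Since 3 = old gcd 3, the gcd can only stay the same or decrease.

Answer: no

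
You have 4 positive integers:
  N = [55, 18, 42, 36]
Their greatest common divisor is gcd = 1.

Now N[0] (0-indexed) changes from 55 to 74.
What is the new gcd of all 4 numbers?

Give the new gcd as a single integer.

Numbers: [55, 18, 42, 36], gcd = 1
Change: index 0, 55 -> 74
gcd of the OTHER numbers (without index 0): gcd([18, 42, 36]) = 6
New gcd = gcd(g_others, new_val) = gcd(6, 74) = 2

Answer: 2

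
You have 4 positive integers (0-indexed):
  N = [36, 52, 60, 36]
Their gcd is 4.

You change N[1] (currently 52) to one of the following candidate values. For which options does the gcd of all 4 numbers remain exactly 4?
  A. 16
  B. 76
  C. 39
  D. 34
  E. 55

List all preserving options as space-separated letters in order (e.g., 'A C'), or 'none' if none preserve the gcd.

Old gcd = 4; gcd of others (without N[1]) = 12
New gcd for candidate v: gcd(12, v). Preserves old gcd iff gcd(12, v) = 4.
  Option A: v=16, gcd(12,16)=4 -> preserves
  Option B: v=76, gcd(12,76)=4 -> preserves
  Option C: v=39, gcd(12,39)=3 -> changes
  Option D: v=34, gcd(12,34)=2 -> changes
  Option E: v=55, gcd(12,55)=1 -> changes

Answer: A B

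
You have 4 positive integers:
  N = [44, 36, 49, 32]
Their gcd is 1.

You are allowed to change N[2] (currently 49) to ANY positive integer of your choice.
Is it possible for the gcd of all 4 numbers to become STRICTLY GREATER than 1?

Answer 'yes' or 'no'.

Answer: yes

Derivation:
Current gcd = 1
gcd of all OTHER numbers (without N[2]=49): gcd([44, 36, 32]) = 4
The new gcd after any change is gcd(4, new_value).
This can be at most 4.
Since 4 > old gcd 1, the gcd CAN increase (e.g., set N[2] = 4).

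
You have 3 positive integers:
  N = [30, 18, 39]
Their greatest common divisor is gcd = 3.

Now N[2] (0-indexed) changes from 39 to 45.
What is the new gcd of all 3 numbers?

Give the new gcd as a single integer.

Answer: 3

Derivation:
Numbers: [30, 18, 39], gcd = 3
Change: index 2, 39 -> 45
gcd of the OTHER numbers (without index 2): gcd([30, 18]) = 6
New gcd = gcd(g_others, new_val) = gcd(6, 45) = 3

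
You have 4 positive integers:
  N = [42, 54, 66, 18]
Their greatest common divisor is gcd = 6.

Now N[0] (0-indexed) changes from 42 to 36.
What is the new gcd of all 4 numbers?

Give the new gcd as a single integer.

Numbers: [42, 54, 66, 18], gcd = 6
Change: index 0, 42 -> 36
gcd of the OTHER numbers (without index 0): gcd([54, 66, 18]) = 6
New gcd = gcd(g_others, new_val) = gcd(6, 36) = 6

Answer: 6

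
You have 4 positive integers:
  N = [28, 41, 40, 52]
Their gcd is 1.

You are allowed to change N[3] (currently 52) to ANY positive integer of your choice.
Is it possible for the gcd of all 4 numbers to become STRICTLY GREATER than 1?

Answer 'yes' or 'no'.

Answer: no

Derivation:
Current gcd = 1
gcd of all OTHER numbers (without N[3]=52): gcd([28, 41, 40]) = 1
The new gcd after any change is gcd(1, new_value).
This can be at most 1.
Since 1 = old gcd 1, the gcd can only stay the same or decrease.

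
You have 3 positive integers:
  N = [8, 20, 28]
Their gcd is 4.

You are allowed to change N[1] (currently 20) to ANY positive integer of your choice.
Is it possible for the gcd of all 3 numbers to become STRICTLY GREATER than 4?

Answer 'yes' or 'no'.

Answer: no

Derivation:
Current gcd = 4
gcd of all OTHER numbers (without N[1]=20): gcd([8, 28]) = 4
The new gcd after any change is gcd(4, new_value).
This can be at most 4.
Since 4 = old gcd 4, the gcd can only stay the same or decrease.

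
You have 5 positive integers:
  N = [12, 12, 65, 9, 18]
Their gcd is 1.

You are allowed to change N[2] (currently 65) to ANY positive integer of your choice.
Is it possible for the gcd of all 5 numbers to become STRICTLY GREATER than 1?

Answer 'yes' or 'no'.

Answer: yes

Derivation:
Current gcd = 1
gcd of all OTHER numbers (without N[2]=65): gcd([12, 12, 9, 18]) = 3
The new gcd after any change is gcd(3, new_value).
This can be at most 3.
Since 3 > old gcd 1, the gcd CAN increase (e.g., set N[2] = 3).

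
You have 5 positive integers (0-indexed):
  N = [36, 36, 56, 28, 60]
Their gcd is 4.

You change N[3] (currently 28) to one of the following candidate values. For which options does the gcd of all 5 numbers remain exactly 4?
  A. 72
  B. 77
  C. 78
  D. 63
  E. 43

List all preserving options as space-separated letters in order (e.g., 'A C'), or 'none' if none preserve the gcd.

Old gcd = 4; gcd of others (without N[3]) = 4
New gcd for candidate v: gcd(4, v). Preserves old gcd iff gcd(4, v) = 4.
  Option A: v=72, gcd(4,72)=4 -> preserves
  Option B: v=77, gcd(4,77)=1 -> changes
  Option C: v=78, gcd(4,78)=2 -> changes
  Option D: v=63, gcd(4,63)=1 -> changes
  Option E: v=43, gcd(4,43)=1 -> changes

Answer: A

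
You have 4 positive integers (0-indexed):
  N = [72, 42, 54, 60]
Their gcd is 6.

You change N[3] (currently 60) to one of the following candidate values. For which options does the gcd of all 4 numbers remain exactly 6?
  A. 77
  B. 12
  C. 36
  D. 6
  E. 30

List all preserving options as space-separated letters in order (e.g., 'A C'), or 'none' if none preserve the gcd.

Answer: B C D E

Derivation:
Old gcd = 6; gcd of others (without N[3]) = 6
New gcd for candidate v: gcd(6, v). Preserves old gcd iff gcd(6, v) = 6.
  Option A: v=77, gcd(6,77)=1 -> changes
  Option B: v=12, gcd(6,12)=6 -> preserves
  Option C: v=36, gcd(6,36)=6 -> preserves
  Option D: v=6, gcd(6,6)=6 -> preserves
  Option E: v=30, gcd(6,30)=6 -> preserves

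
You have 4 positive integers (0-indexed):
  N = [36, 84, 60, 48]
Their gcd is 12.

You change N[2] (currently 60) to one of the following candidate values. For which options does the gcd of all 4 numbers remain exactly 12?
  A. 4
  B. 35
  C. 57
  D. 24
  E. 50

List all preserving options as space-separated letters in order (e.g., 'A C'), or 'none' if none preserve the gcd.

Answer: D

Derivation:
Old gcd = 12; gcd of others (without N[2]) = 12
New gcd for candidate v: gcd(12, v). Preserves old gcd iff gcd(12, v) = 12.
  Option A: v=4, gcd(12,4)=4 -> changes
  Option B: v=35, gcd(12,35)=1 -> changes
  Option C: v=57, gcd(12,57)=3 -> changes
  Option D: v=24, gcd(12,24)=12 -> preserves
  Option E: v=50, gcd(12,50)=2 -> changes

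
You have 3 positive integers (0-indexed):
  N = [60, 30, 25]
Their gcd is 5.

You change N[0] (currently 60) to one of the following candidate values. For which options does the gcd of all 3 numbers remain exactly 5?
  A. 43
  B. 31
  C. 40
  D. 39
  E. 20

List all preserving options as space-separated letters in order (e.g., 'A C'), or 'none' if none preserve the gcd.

Old gcd = 5; gcd of others (without N[0]) = 5
New gcd for candidate v: gcd(5, v). Preserves old gcd iff gcd(5, v) = 5.
  Option A: v=43, gcd(5,43)=1 -> changes
  Option B: v=31, gcd(5,31)=1 -> changes
  Option C: v=40, gcd(5,40)=5 -> preserves
  Option D: v=39, gcd(5,39)=1 -> changes
  Option E: v=20, gcd(5,20)=5 -> preserves

Answer: C E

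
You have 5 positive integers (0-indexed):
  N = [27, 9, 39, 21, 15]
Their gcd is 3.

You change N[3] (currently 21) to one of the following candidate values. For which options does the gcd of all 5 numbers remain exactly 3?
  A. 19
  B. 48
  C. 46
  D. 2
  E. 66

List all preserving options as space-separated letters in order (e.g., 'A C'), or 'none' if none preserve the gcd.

Answer: B E

Derivation:
Old gcd = 3; gcd of others (without N[3]) = 3
New gcd for candidate v: gcd(3, v). Preserves old gcd iff gcd(3, v) = 3.
  Option A: v=19, gcd(3,19)=1 -> changes
  Option B: v=48, gcd(3,48)=3 -> preserves
  Option C: v=46, gcd(3,46)=1 -> changes
  Option D: v=2, gcd(3,2)=1 -> changes
  Option E: v=66, gcd(3,66)=3 -> preserves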